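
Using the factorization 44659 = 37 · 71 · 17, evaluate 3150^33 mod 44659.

5632

Mod 37: 3150 ≡ 5; 5^33 ≡ 8 (mod 37).
Mod 71: 3150 ≡ 26; 26^33 ≡ 23 (mod 71).
Mod 17: 3150 ≡ 5; by Fermat, exponent reduces to 33 mod 16 = 1; 5^1 ≡ 5 (mod 17).
Combine by CRT: x ≡ 8 (mod 37), x ≡ 23 (mod 71), x ≡ 5 (mod 17) ⇒ x ≡ 5632 (mod 44659).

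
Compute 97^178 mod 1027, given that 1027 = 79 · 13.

732

Mod 79: 97 ≡ 18; by Fermat, exponent reduces to 178 mod 78 = 22; 18^22 ≡ 21 (mod 79).
Mod 13: 97 ≡ 6; by Fermat, exponent reduces to 178 mod 12 = 10; 6^10 ≡ 4 (mod 13).
Combine by CRT: x ≡ 21 (mod 79), x ≡ 4 (mod 13) ⇒ x ≡ 732 (mod 1027).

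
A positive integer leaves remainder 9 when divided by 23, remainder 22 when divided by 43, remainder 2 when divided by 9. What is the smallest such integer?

5483

The moduli are pairwise coprime; N = 23·43·9 = 8901.
N/23 = 387; 387 ≡ 19 (mod 23); 19·17 ≡ 1, so inverse 17.
N/43 = 207; 207 ≡ 35 (mod 43); 35·16 ≡ 1, so inverse 16.
N/9 = 989; 989 ≡ 8 (mod 9); 8·8 ≡ 1, so inverse 8.
a ≡ 9·387·17 + 22·207·16 + 2·989·8 = 147899.
147899 mod 8901 = 5483.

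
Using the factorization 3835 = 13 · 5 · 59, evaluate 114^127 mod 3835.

2779

Mod 13: 114 ≡ 10; by Fermat, exponent reduces to 127 mod 12 = 7; 10^7 ≡ 10 (mod 13).
Mod 5: 114 ≡ 4; by Fermat, exponent reduces to 127 mod 4 = 3; 4^3 ≡ 4 (mod 5).
Mod 59: 114 ≡ 55; by Fermat, exponent reduces to 127 mod 58 = 11; 55^11 ≡ 6 (mod 59).
Combine by CRT: x ≡ 10 (mod 13), x ≡ 4 (mod 5), x ≡ 6 (mod 59) ⇒ x ≡ 2779 (mod 3835).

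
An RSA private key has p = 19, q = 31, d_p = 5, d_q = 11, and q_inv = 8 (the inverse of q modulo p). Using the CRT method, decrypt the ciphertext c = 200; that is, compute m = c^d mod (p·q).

m₁ = c^(d_p) mod p: c ≡ 10 (mod 19), and 10^5 mod 19 = 3.
m₂ = c^(d_q) mod q: c ≡ 14 (mod 31), and 14^11 mod 31 = 9.
h = q_inv·(m₁ − m₂) mod p = 8·(3 − 9) mod 19 = 9.
m = m₂ + h·q = 9 + 9·31 = 288.

288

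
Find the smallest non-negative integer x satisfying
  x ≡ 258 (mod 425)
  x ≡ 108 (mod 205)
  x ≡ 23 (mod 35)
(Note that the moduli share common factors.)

30858

gcd(425, 205) = 5 and 5 | (108 − 258), so the pair is consistent; merging gives x ≡ 13433 (mod 17425), where 17425 = lcm(425, 205).
gcd(17425, 35) = 5 and 5 | (23 − 13433), so the pair is consistent; merging gives x ≡ 30858 (mod 121975), where 121975 = lcm(17425, 35).
The solution is unique modulo lcm(425, 205, 35) = 121975.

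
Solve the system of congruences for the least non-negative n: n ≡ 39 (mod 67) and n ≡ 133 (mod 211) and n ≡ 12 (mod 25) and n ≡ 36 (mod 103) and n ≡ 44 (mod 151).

3220126837

The moduli are pairwise coprime; M = 67·211·25·103·151 = 5496819025.
M/67 = 82042075; 82042075 ≡ 39 (mod 67); 39·55 ≡ 1, so inverse 55.
M/211 = 26051275; 26051275 ≡ 160 (mod 211); 160·91 ≡ 1, so inverse 91.
M/25 = 219872761; 219872761 ≡ 11 (mod 25); 11·16 ≡ 1, so inverse 16.
M/103 = 53367175; 53367175 ≡ 94 (mod 103); 94·80 ≡ 1, so inverse 80.
M/151 = 36402775; 36402775 ≡ 148 (mod 151); 148·50 ≡ 1, so inverse 50.
n ≡ 39·82042075·55 + 133·26051275·91 + 12·219872761·16 + 36·53367175·80 + 44·36402775·50 = 767277971312.
767277971312 mod 5496819025 = 3220126837.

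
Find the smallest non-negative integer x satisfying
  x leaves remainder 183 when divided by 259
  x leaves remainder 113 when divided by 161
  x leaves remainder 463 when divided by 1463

Combine the congruences pairwise.
gcd(259, 161) = 7 and 7 | (113 − 183), so the pair is consistent; merging gives x ≡ 5104 (mod 5957), where 5957 = lcm(259, 161).
gcd(5957, 1463) = 7 and 7 | (463 − 5104), so the pair is consistent; merging gives x ≡ 737815 (mod 1245013), where 1245013 = lcm(5957, 1463).
The solution is unique modulo lcm(259, 161, 1463) = 1245013.

737815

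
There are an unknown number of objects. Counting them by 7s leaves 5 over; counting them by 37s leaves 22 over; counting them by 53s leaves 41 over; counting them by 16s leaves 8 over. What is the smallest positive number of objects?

From N ≡ 5 (mod 7) write N = 5 + 7t. Substituting into N ≡ 22 (mod 37) gives 7t ≡ 17 (mod 37), and since 7⁻¹ ≡ 16 (mod 37), t ≡ 13. Hence N ≡ 5 + 7·13 = 96 (mod 259).
From N ≡ 96 (mod 259) write N = 96 + 259t. Substituting into N ≡ 41 (mod 53) gives 259t ≡ 51 (mod 53), and since 47⁻¹ ≡ 44 (mod 53), t ≡ 18. Hence N ≡ 96 + 259·18 = 4758 (mod 13727).
From N ≡ 4758 (mod 13727) write N = 4758 + 13727t. Substituting into N ≡ 8 (mod 16) gives 13727t ≡ 2 (mod 16), and since 15⁻¹ ≡ 15 (mod 16), t ≡ 14. Hence N ≡ 4758 + 13727·14 = 196936 (mod 219632).

196936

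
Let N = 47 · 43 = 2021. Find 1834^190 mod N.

Mod 47: 1834 ≡ 1; by Fermat, exponent reduces to 190 mod 46 = 6; 1^6 ≡ 1 (mod 47).
Mod 43: 1834 ≡ 28; by Fermat, exponent reduces to 190 mod 42 = 22; 28^22 ≡ 15 (mod 43).
Combine by CRT: x ≡ 1 (mod 47), x ≡ 15 (mod 43) ⇒ x ≡ 1176 (mod 2021).

1176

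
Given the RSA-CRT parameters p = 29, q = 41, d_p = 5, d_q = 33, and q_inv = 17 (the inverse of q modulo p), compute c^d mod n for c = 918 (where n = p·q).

m₁ = c^(d_p) mod p: c ≡ 19 (mod 29), and 19^5 mod 29 = 21.
m₂ = c^(d_q) mod q: c ≡ 16 (mod 41), and 16^33 mod 41 = 37.
h = q_inv·(m₁ − m₂) mod p = 17·(21 − 37) mod 29 = 18.
m = m₂ + h·q = 37 + 18·41 = 775.

775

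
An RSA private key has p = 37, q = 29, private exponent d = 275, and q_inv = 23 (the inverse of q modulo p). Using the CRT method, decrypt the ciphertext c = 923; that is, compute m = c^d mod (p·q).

402

d_p = d mod (p−1) = 275 mod 36 = 23; d_q = d mod (q−1) = 23.
m₁ = c^(d_p) mod p: c ≡ 35 (mod 37), and 35^23 mod 37 = 32.
m₂ = c^(d_q) mod q: c ≡ 24 (mod 29), and 24^23 mod 29 = 25.
h = q_inv·(m₁ − m₂) mod p = 23·(32 − 25) mod 37 = 13.
m = m₂ + h·q = 25 + 13·29 = 402.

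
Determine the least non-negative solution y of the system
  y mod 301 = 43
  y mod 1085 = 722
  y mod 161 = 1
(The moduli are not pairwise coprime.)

Combine the congruences pairwise.
gcd(301, 1085) = 7 and 7 | (722 − 43), so the pair is consistent; merging gives y ≡ 34357 (mod 46655), where 46655 = lcm(301, 1085).
gcd(46655, 161) = 7 and 7 | (1 − 34357), so the pair is consistent; merging gives y ≡ 547562 (mod 1073065), where 1073065 = lcm(46655, 161).
The solution is unique modulo lcm(301, 1085, 161) = 1073065.

547562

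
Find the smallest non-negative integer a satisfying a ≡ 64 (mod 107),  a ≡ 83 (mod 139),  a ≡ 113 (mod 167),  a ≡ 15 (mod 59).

The moduli are pairwise coprime; N = 107·139·167·59 = 146543669.
N/107 = 1369567; 1369567 ≡ 74 (mod 107); 74·94 ≡ 1, so inverse 94.
N/139 = 1054271; 1054271 ≡ 95 (mod 139); 95·60 ≡ 1, so inverse 60.
N/167 = 877507; 877507 ≡ 89 (mod 167); 89·152 ≡ 1, so inverse 152.
N/59 = 2483791; 2483791 ≡ 9 (mod 59); 9·46 ≡ 1, so inverse 46.
a ≡ 64·1369567·94 + 83·1054271·60 + 113·877507·152 + 15·2483791·46 = 30275460674.
30275460674 mod 146543669 = 87464860.

87464860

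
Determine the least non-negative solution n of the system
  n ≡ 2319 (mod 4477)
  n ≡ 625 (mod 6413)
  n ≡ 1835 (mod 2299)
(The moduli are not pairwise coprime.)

Combine the congruences pairwise.
gcd(4477, 6413) = 121 and 121 | (625 − 2319), so the pair is consistent; merging gives n ≡ 154537 (mod 237281), where 237281 = lcm(4477, 6413).
gcd(237281, 2299) = 121 and 121 | (1835 − 154537), so the pair is consistent; merging gives n ≡ 4188314 (mod 4508339), where 4508339 = lcm(237281, 2299).
The solution is unique modulo lcm(4477, 6413, 2299) = 4508339.

4188314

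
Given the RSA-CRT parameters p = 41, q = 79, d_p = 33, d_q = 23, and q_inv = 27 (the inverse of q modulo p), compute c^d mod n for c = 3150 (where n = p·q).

2964

m₁ = c^(d_p) mod p: c ≡ 34 (mod 41), and 34^33 mod 41 = 12.
m₂ = c^(d_q) mod q: c ≡ 69 (mod 79), and 69^23 mod 79 = 41.
h = q_inv·(m₁ − m₂) mod p = 27·(12 − 41) mod 41 = 37.
m = m₂ + h·q = 41 + 37·79 = 2964.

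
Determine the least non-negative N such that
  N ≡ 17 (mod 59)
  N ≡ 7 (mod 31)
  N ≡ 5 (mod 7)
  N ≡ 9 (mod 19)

From N ≡ 17 (mod 59) write N = 17 + 59t. Substituting into N ≡ 7 (mod 31) gives 59t ≡ 21 (mod 31), and since 28⁻¹ ≡ 10 (mod 31), t ≡ 24. Hence N ≡ 17 + 59·24 = 1433 (mod 1829).
From N ≡ 1433 (mod 1829) write N = 1433 + 1829t. Substituting into N ≡ 5 (mod 7) gives 1829t ≡ 0 (mod 7), and since 2⁻¹ ≡ 4 (mod 7), t ≡ 0. Hence N ≡ 1433 + 1829·0 = 1433 (mod 12803).
From N ≡ 1433 (mod 12803) write N = 1433 + 12803t. Substituting into N ≡ 9 (mod 19) gives 12803t ≡ 1 (mod 19), and since 16⁻¹ ≡ 6 (mod 19), t ≡ 6. Hence N ≡ 1433 + 12803·6 = 78251 (mod 243257).

78251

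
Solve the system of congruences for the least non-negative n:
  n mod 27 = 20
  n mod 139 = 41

2126

From n ≡ 20 (mod 27) write n = 20 + 27t. Substituting into n ≡ 41 (mod 139) gives 27t ≡ 21 (mod 139), and since 27⁻¹ ≡ 103 (mod 139), t ≡ 78. Hence n ≡ 20 + 27·78 = 2126 (mod 3753).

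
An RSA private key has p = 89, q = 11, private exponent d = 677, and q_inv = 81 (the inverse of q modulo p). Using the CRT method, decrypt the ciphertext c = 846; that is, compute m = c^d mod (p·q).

32

d_p = d mod (p−1) = 677 mod 88 = 61; d_q = d mod (q−1) = 7.
m₁ = c^(d_p) mod p: c ≡ 45 (mod 89), and 45^61 mod 89 = 32.
m₂ = c^(d_q) mod q: c ≡ 10 (mod 11), and 10^7 mod 11 = 10.
h = q_inv·(m₁ − m₂) mod p = 81·(32 − 10) mod 89 = 2.
m = m₂ + h·q = 10 + 2·11 = 32.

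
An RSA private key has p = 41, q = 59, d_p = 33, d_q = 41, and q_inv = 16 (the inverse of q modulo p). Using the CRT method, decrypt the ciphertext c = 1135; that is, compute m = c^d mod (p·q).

m₁ = c^(d_p) mod p: c ≡ 28 (mod 41), and 28^33 mod 41 = 11.
m₂ = c^(d_q) mod q: c ≡ 14 (mod 59), and 14^41 mod 59 = 11.
h = q_inv·(m₁ − m₂) mod p = 16·(11 − 11) mod 41 = 0.
m = m₂ + h·q = 11 + 0·59 = 11.

11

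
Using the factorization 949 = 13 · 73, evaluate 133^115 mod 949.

783

Mod 13: 133 ≡ 3; by Fermat, exponent reduces to 115 mod 12 = 7; 3^7 ≡ 3 (mod 13).
Mod 73: 133 ≡ 60; by Fermat, exponent reduces to 115 mod 72 = 43; 60^43 ≡ 53 (mod 73).
Combine by CRT: x ≡ 3 (mod 13), x ≡ 53 (mod 73) ⇒ x ≡ 783 (mod 949).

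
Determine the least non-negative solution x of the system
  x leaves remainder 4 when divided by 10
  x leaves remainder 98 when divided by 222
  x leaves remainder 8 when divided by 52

11864

gcd(10, 222) = 2 and 2 | (98 − 4), so the pair is consistent; merging gives x ≡ 764 (mod 1110), where 1110 = lcm(10, 222).
gcd(1110, 52) = 2 and 2 | (8 − 764), so the pair is consistent; merging gives x ≡ 11864 (mod 28860), where 28860 = lcm(1110, 52).
The solution is unique modulo lcm(10, 222, 52) = 28860.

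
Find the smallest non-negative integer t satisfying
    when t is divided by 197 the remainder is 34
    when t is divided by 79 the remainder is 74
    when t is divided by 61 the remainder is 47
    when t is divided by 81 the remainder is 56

40992779

The moduli are pairwise coprime; N = 197·79·61·81 = 76896783.
N/197 = 390339; 390339 ≡ 82 (mod 197); 82·185 ≡ 1, so inverse 185.
N/79 = 973377; 973377 ≡ 18 (mod 79); 18·22 ≡ 1, so inverse 22.
N/61 = 1260603; 1260603 ≡ 38 (mod 61); 38·53 ≡ 1, so inverse 53.
N/81 = 949343; 949343 ≡ 23 (mod 81); 23·74 ≡ 1, so inverse 74.
t ≡ 34·390339·185 + 74·973377·22 + 47·1260603·53 + 56·949343·74 = 11114129531.
11114129531 mod 76896783 = 40992779.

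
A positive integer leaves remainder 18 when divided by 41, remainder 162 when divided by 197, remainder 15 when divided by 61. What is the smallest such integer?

52170

Combine the congruences pairwise.
From x ≡ 18 (mod 41) write x = 18 + 41t. Substituting into x ≡ 162 (mod 197) gives 41t ≡ 144 (mod 197), and since 41⁻¹ ≡ 173 (mod 197), t ≡ 90. Hence x ≡ 18 + 41·90 = 3708 (mod 8077).
From x ≡ 3708 (mod 8077) write x = 3708 + 8077t. Substituting into x ≡ 15 (mod 61) gives 8077t ≡ 28 (mod 61), and since 25⁻¹ ≡ 22 (mod 61), t ≡ 6. Hence x ≡ 3708 + 8077·6 = 52170 (mod 492697).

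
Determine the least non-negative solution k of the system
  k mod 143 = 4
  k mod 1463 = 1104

Combine the congruences pairwise.
gcd(143, 1463) = 11 and 11 | (1104 − 4), so the pair is consistent; merging gives k ≡ 15734 (mod 19019), where 19019 = lcm(143, 1463).
The solution is unique modulo lcm(143, 1463) = 19019.

15734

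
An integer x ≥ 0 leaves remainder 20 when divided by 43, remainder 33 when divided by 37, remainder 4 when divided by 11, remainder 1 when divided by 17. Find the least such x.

270318

The moduli are pairwise coprime; N = 43·37·11·17 = 297517.
N/43 = 6919; 6919 ≡ 39 (mod 43); 39·32 ≡ 1, so inverse 32.
N/37 = 8041; 8041 ≡ 12 (mod 37); 12·34 ≡ 1, so inverse 34.
N/11 = 27047; 27047 ≡ 9 (mod 11); 9·5 ≡ 1, so inverse 5.
N/17 = 17501; 17501 ≡ 8 (mod 17); 8·15 ≡ 1, so inverse 15.
x ≡ 20·6919·32 + 33·8041·34 + 4·27047·5 + 1·17501·15 = 14253617.
14253617 mod 297517 = 270318.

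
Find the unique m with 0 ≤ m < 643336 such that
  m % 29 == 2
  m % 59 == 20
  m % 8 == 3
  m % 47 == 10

From m ≡ 2 (mod 29) write m = 2 + 29t. Substituting into m ≡ 20 (mod 59) gives 29t ≡ 18 (mod 59), and since 29⁻¹ ≡ 57 (mod 59), t ≡ 23. Hence m ≡ 2 + 29·23 = 669 (mod 1711).
From m ≡ 669 (mod 1711) write m = 669 + 1711t. Substituting into m ≡ 3 (mod 8) gives 1711t ≡ 6 (mod 8), and since 7⁻¹ ≡ 7 (mod 8), t ≡ 2. Hence m ≡ 669 + 1711·2 = 4091 (mod 13688).
From m ≡ 4091 (mod 13688) write m = 4091 + 13688t. Substituting into m ≡ 10 (mod 47) gives 13688t ≡ 8 (mod 47), and since 11⁻¹ ≡ 30 (mod 47), t ≡ 5. Hence m ≡ 4091 + 13688·5 = 72531 (mod 643336).

72531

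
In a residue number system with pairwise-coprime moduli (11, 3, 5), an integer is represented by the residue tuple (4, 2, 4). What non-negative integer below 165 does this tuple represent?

59

Combine the congruences pairwise.
From x ≡ 4 (mod 11) write x = 4 + 11t. Substituting into x ≡ 2 (mod 3) gives 11t ≡ 1 (mod 3), and since 2⁻¹ ≡ 2 (mod 3), t ≡ 2. Hence x ≡ 4 + 11·2 = 26 (mod 33).
From x ≡ 26 (mod 33) write x = 26 + 33t. Substituting into x ≡ 4 (mod 5) gives 33t ≡ 3 (mod 5), and since 3⁻¹ ≡ 2 (mod 5), t ≡ 1. Hence x ≡ 26 + 33·1 = 59 (mod 165).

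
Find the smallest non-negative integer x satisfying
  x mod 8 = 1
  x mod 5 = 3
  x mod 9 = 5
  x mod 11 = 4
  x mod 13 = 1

The moduli are pairwise coprime; N = 8·5·9·11·13 = 51480.
N/8 = 6435; 6435 ≡ 3 (mod 8); 3·3 ≡ 1, so inverse 3.
N/5 = 10296; 10296 ≡ 1 (mod 5), inverse 1.
N/9 = 5720; 5720 ≡ 5 (mod 9); 5·2 ≡ 1, so inverse 2.
N/11 = 4680; 4680 ≡ 5 (mod 11); 5·9 ≡ 1, so inverse 9.
N/13 = 3960; 3960 ≡ 8 (mod 13); 8·5 ≡ 1, so inverse 5.
x ≡ 1·6435·3 + 3·10296·1 + 5·5720·2 + 4·4680·9 + 1·3960·5 = 295673.
295673 mod 51480 = 38273.

38273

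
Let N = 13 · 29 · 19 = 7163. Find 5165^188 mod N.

Mod 13: 5165 ≡ 4; by Fermat, exponent reduces to 188 mod 12 = 8; 4^8 ≡ 3 (mod 13).
Mod 29: 5165 ≡ 3; by Fermat, exponent reduces to 188 mod 28 = 20; 3^20 ≡ 25 (mod 29).
Mod 19: 5165 ≡ 16; by Fermat, exponent reduces to 188 mod 18 = 8; 16^8 ≡ 6 (mod 19).
Combine by CRT: x ≡ 3 (mod 13), x ≡ 25 (mod 29), x ≡ 6 (mod 19) ⇒ x ≡ 3331 (mod 7163).

3331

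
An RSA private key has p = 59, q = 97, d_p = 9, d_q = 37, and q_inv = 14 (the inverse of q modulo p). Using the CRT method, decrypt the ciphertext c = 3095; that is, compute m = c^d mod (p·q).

4471

m₁ = c^(d_p) mod p: c ≡ 27 (mod 59), and 27^9 mod 59 = 46.
m₂ = c^(d_q) mod q: c ≡ 88 (mod 97), and 88^37 mod 97 = 9.
h = q_inv·(m₁ − m₂) mod p = 14·(46 − 9) mod 59 = 46.
m = m₂ + h·q = 9 + 46·97 = 4471.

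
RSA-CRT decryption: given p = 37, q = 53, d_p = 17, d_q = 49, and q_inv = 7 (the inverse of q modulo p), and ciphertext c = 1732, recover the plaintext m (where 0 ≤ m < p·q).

m₁ = c^(d_p) mod p: c ≡ 30 (mod 37), and 30^17 mod 37 = 21.
m₂ = c^(d_q) mod q: c ≡ 36 (mod 53), and 36^49 mod 53 = 10.
h = q_inv·(m₁ − m₂) mod p = 7·(21 − 10) mod 37 = 3.
m = m₂ + h·q = 10 + 3·53 = 169.

169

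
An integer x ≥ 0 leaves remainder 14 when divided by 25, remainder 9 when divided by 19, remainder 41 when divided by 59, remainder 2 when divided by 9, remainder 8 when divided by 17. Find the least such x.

Combine the congruences pairwise.
From x ≡ 14 (mod 25) write x = 14 + 25t. Substituting into x ≡ 9 (mod 19) gives 25t ≡ 14 (mod 19), and since 6⁻¹ ≡ 16 (mod 19), t ≡ 15. Hence x ≡ 14 + 25·15 = 389 (mod 475).
From x ≡ 389 (mod 475) write x = 389 + 475t. Substituting into x ≡ 41 (mod 59) gives 475t ≡ 6 (mod 59), and since 3⁻¹ ≡ 20 (mod 59), t ≡ 2. Hence x ≡ 389 + 475·2 = 1339 (mod 28025).
From x ≡ 1339 (mod 28025) write x = 1339 + 28025t. Substituting into x ≡ 2 (mod 9) gives 28025t ≡ 4 (mod 9), and since 8⁻¹ ≡ 8 (mod 9), t ≡ 5. Hence x ≡ 1339 + 28025·5 = 141464 (mod 252225).
From x ≡ 141464 (mod 252225) write x = 141464 + 252225t. Substituting into x ≡ 8 (mod 17) gives 252225t ≡ 1 (mod 17), and since 13⁻¹ ≡ 4 (mod 17), t ≡ 4. Hence x ≡ 141464 + 252225·4 = 1150364 (mod 4287825).

1150364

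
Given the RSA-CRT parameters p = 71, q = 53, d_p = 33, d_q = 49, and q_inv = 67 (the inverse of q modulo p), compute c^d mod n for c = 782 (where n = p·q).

m₁ = c^(d_p) mod p: c ≡ 1 (mod 71), and 1^33 mod 71 = 1.
m₂ = c^(d_q) mod q: c ≡ 40 (mod 53), and 40^49 mod 53 = 11.
h = q_inv·(m₁ − m₂) mod p = 67·(1 − 11) mod 71 = 40.
m = m₂ + h·q = 11 + 40·53 = 2131.

2131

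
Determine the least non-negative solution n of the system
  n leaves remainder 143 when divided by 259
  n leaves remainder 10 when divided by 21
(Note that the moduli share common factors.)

gcd(259, 21) = 7 and 7 | (10 − 143), so the pair is consistent; merging gives n ≡ 661 (mod 777), where 777 = lcm(259, 21).
The solution is unique modulo lcm(259, 21) = 777.

661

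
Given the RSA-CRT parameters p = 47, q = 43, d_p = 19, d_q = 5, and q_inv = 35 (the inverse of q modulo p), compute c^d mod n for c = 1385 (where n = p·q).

182

m₁ = c^(d_p) mod p: c ≡ 22 (mod 47), and 22^19 mod 47 = 41.
m₂ = c^(d_q) mod q: c ≡ 9 (mod 43), and 9^5 mod 43 = 10.
h = q_inv·(m₁ − m₂) mod p = 35·(41 − 10) mod 47 = 4.
m = m₂ + h·q = 10 + 4·43 = 182.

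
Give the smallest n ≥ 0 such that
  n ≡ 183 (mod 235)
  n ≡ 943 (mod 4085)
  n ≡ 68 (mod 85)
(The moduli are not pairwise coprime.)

gcd(235, 4085) = 5 and 5 | (943 − 183), so the pair is consistent; merging gives n ≡ 9113 (mod 191995), where 191995 = lcm(235, 4085).
gcd(191995, 85) = 5 and 5 | (68 − 9113), so the pair is consistent; merging gives n ≡ 1161083 (mod 3263915), where 3263915 = lcm(191995, 85).
The solution is unique modulo lcm(235, 4085, 85) = 3263915.

1161083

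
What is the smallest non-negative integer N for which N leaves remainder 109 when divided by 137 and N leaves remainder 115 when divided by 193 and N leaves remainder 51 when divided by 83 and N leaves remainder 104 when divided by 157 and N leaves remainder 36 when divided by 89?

2989788784

The moduli are pairwise coprime; M = 137·193·83·157·89 = 30665187719.
M/137 = 223833487; 223833487 ≡ 10 (mod 137); 10·96 ≡ 1, so inverse 96.
M/193 = 158886983; 158886983 ≡ 119 (mod 193); 119·133 ≡ 1, so inverse 133.
M/83 = 369460093; 369460093 ≡ 35 (mod 83); 35·19 ≡ 1, so inverse 19.
M/157 = 195319667; 195319667 ≡ 49 (mod 157); 49·141 ≡ 1, so inverse 141.
M/89 = 344552671; 344552671 ≡ 29 (mod 89); 29·43 ≡ 1, so inverse 43.
N ≡ 109·223833487·96 + 115·158886983·133 + 51·369460093·19 + 104·195319667·141 + 36·344552671·43 = 8527911974666.
8527911974666 mod 30665187719 = 2989788784.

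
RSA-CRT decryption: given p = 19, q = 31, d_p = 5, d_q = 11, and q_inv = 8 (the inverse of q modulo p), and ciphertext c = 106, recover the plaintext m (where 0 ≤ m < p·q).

m₁ = c^(d_p) mod p: c ≡ 11 (mod 19), and 11^5 mod 19 = 7.
m₂ = c^(d_q) mod q: c ≡ 13 (mod 31), and 13^11 mod 31 = 3.
h = q_inv·(m₁ − m₂) mod p = 8·(7 − 3) mod 19 = 13.
m = m₂ + h·q = 3 + 13·31 = 406.

406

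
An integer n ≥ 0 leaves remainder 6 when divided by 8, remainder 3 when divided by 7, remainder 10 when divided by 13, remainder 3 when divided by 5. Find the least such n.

The moduli are pairwise coprime; M = 8·7·13·5 = 3640.
M/8 = 455; 455 ≡ 7 (mod 8); 7·7 ≡ 1, so inverse 7.
M/7 = 520; 520 ≡ 2 (mod 7); 2·4 ≡ 1, so inverse 4.
M/13 = 280; 280 ≡ 7 (mod 13); 7·2 ≡ 1, so inverse 2.
M/5 = 728; 728 ≡ 3 (mod 5); 3·2 ≡ 1, so inverse 2.
n ≡ 6·455·7 + 3·520·4 + 10·280·2 + 3·728·2 = 35318.
35318 mod 3640 = 2558.

2558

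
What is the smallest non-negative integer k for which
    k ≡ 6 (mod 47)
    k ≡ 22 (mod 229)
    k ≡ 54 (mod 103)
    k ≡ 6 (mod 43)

From k ≡ 6 (mod 47) write k = 6 + 47t. Substituting into k ≡ 22 (mod 229) gives 47t ≡ 16 (mod 229), and since 47⁻¹ ≡ 39 (mod 229), t ≡ 166. Hence k ≡ 6 + 47·166 = 7808 (mod 10763).
From k ≡ 7808 (mod 10763) write k = 7808 + 10763t. Substituting into k ≡ 54 (mod 103) gives 10763t ≡ 74 (mod 103), and since 51⁻¹ ≡ 101 (mod 103), t ≡ 58. Hence k ≡ 7808 + 10763·58 = 632062 (mod 1108589).
From k ≡ 632062 (mod 1108589) write k = 632062 + 1108589t. Substituting into k ≡ 6 (mod 43) gives 1108589t ≡ 1 (mod 43), and since 6⁻¹ ≡ 36 (mod 43), t ≡ 36. Hence k ≡ 632062 + 1108589·36 = 40541266 (mod 47669327).

40541266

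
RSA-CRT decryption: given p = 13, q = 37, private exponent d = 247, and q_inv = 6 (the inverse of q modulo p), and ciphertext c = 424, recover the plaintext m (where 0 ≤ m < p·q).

187

d_p = d mod (p−1) = 247 mod 12 = 7; d_q = d mod (q−1) = 31.
m₁ = c^(d_p) mod p: c ≡ 8 (mod 13), and 8^7 mod 13 = 5.
m₂ = c^(d_q) mod q: c ≡ 17 (mod 37), and 17^31 mod 37 = 2.
h = q_inv·(m₁ − m₂) mod p = 6·(5 − 2) mod 13 = 5.
m = m₂ + h·q = 2 + 5·37 = 187.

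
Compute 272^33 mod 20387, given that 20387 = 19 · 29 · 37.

17472

Mod 19: 272 ≡ 6; by Fermat, exponent reduces to 33 mod 18 = 15; 6^15 ≡ 11 (mod 19).
Mod 29: 272 ≡ 11; by Fermat, exponent reduces to 33 mod 28 = 5; 11^5 ≡ 14 (mod 29).
Mod 37: 272 ≡ 13; 13^33 ≡ 8 (mod 37).
Combine by CRT: x ≡ 11 (mod 19), x ≡ 14 (mod 29), x ≡ 8 (mod 37) ⇒ x ≡ 17472 (mod 20387).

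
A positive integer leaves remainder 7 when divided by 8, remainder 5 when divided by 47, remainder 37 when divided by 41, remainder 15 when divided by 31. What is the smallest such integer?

From k ≡ 7 (mod 8) write k = 7 + 8t. Substituting into k ≡ 5 (mod 47) gives 8t ≡ 45 (mod 47), and since 8⁻¹ ≡ 6 (mod 47), t ≡ 35. Hence k ≡ 7 + 8·35 = 287 (mod 376).
From k ≡ 287 (mod 376) write k = 287 + 376t. Substituting into k ≡ 37 (mod 41) gives 376t ≡ 37 (mod 41), and since 7⁻¹ ≡ 6 (mod 41), t ≡ 17. Hence k ≡ 287 + 376·17 = 6679 (mod 15416).
From k ≡ 6679 (mod 15416) write k = 6679 + 15416t. Substituting into k ≡ 15 (mod 31) gives 15416t ≡ 1 (mod 31), and since 9⁻¹ ≡ 7 (mod 31), t ≡ 7. Hence k ≡ 6679 + 15416·7 = 114591 (mod 477896).

114591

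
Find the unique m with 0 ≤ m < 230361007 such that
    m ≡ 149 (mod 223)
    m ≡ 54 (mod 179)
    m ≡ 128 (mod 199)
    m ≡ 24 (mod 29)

From m ≡ 149 (mod 223) write m = 149 + 223t. Substituting into m ≡ 54 (mod 179) gives 223t ≡ 84 (mod 179), and since 44⁻¹ ≡ 118 (mod 179), t ≡ 67. Hence m ≡ 149 + 223·67 = 15090 (mod 39917).
From m ≡ 15090 (mod 39917) write m = 15090 + 39917t. Substituting into m ≡ 128 (mod 199) gives 39917t ≡ 162 (mod 199), and since 117⁻¹ ≡ 182 (mod 199), t ≡ 32. Hence m ≡ 15090 + 39917·32 = 1292434 (mod 7943483).
From m ≡ 1292434 (mod 7943483) write m = 1292434 + 7943483t. Substituting into m ≡ 24 (mod 29) gives 7943483t ≡ 4 (mod 29), and since 6⁻¹ ≡ 5 (mod 29), t ≡ 20. Hence m ≡ 1292434 + 7943483·20 = 160162094 (mod 230361007).

160162094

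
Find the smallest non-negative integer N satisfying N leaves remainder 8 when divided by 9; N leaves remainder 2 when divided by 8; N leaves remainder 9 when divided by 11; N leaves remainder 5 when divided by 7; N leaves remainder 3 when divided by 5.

Combine the congruences pairwise.
From N ≡ 8 (mod 9) write N = 8 + 9t. Substituting into N ≡ 2 (mod 8) gives 9t ≡ 2 (mod 8), and since 1⁻¹ ≡ 1 (mod 8), t ≡ 2. Hence N ≡ 8 + 9·2 = 26 (mod 72).
From N ≡ 26 (mod 72) write N = 26 + 72t. Substituting into N ≡ 9 (mod 11) gives 72t ≡ 5 (mod 11), and since 6⁻¹ ≡ 2 (mod 11), t ≡ 10. Hence N ≡ 26 + 72·10 = 746 (mod 792).
From N ≡ 746 (mod 792) write N = 746 + 792t. Substituting into N ≡ 5 (mod 7) gives 792t ≡ 1 (mod 7), and since 1⁻¹ ≡ 1 (mod 7), t ≡ 1. Hence N ≡ 746 + 792·1 = 1538 (mod 5544).
From N ≡ 1538 (mod 5544) write N = 1538 + 5544t. Substituting into N ≡ 3 (mod 5) gives 5544t ≡ 0 (mod 5), and since 4⁻¹ ≡ 4 (mod 5), t ≡ 0. Hence N ≡ 1538 + 5544·0 = 1538 (mod 27720).

1538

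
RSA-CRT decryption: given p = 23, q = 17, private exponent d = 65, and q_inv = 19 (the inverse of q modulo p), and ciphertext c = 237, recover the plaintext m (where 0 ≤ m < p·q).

d_p = d mod (p−1) = 65 mod 22 = 21; d_q = d mod (q−1) = 1.
m₁ = c^(d_p) mod p: c ≡ 7 (mod 23), and 7^21 mod 23 = 10.
m₂ = c^(d_q) mod q: c ≡ 16 (mod 17), and 16^1 mod 17 = 16.
h = q_inv·(m₁ − m₂) mod p = 19·(10 − 16) mod 23 = 1.
m = m₂ + h·q = 16 + 1·17 = 33.

33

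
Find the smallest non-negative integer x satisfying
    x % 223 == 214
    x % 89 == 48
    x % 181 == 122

2803993

From x ≡ 214 (mod 223) write x = 214 + 223t. Substituting into x ≡ 48 (mod 89) gives 223t ≡ 12 (mod 89), and since 45⁻¹ ≡ 2 (mod 89), t ≡ 24. Hence x ≡ 214 + 223·24 = 5566 (mod 19847).
From x ≡ 5566 (mod 19847) write x = 5566 + 19847t. Substituting into x ≡ 122 (mod 181) gives 19847t ≡ 167 (mod 181), and since 118⁻¹ ≡ 158 (mod 181), t ≡ 141. Hence x ≡ 5566 + 19847·141 = 2803993 (mod 3592307).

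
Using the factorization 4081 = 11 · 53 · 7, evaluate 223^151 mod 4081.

1686

Mod 11: 223 ≡ 3; by Fermat, exponent reduces to 151 mod 10 = 1; 3^1 ≡ 3 (mod 11).
Mod 53: 223 ≡ 11; by Fermat, exponent reduces to 151 mod 52 = 47; 11^47 ≡ 43 (mod 53).
Mod 7: 223 ≡ 6; by Fermat, exponent reduces to 151 mod 6 = 1; 6^1 ≡ 6 (mod 7).
Combine by CRT: x ≡ 3 (mod 11), x ≡ 43 (mod 53), x ≡ 6 (mod 7) ⇒ x ≡ 1686 (mod 4081).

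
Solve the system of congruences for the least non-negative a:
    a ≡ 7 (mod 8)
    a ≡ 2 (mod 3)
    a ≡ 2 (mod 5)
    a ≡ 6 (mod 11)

1007

From a ≡ 7 (mod 8) write a = 7 + 8t. Substituting into a ≡ 2 (mod 3) gives 8t ≡ 1 (mod 3), and since 2⁻¹ ≡ 2 (mod 3), t ≡ 2. Hence a ≡ 7 + 8·2 = 23 (mod 24).
From a ≡ 23 (mod 24) write a = 23 + 24t. Substituting into a ≡ 2 (mod 5) gives 24t ≡ 4 (mod 5), and since 4⁻¹ ≡ 4 (mod 5), t ≡ 1. Hence a ≡ 23 + 24·1 = 47 (mod 120).
From a ≡ 47 (mod 120) write a = 47 + 120t. Substituting into a ≡ 6 (mod 11) gives 120t ≡ 3 (mod 11), and since 10⁻¹ ≡ 10 (mod 11), t ≡ 8. Hence a ≡ 47 + 120·8 = 1007 (mod 1320).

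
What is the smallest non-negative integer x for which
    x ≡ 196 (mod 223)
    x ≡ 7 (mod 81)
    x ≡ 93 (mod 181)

2053357

The moduli are pairwise coprime; N = 223·81·181 = 3269403.
N/223 = 14661; 14661 ≡ 166 (mod 223); 166·133 ≡ 1, so inverse 133.
N/81 = 40363; 40363 ≡ 25 (mod 81); 25·13 ≡ 1, so inverse 13.
N/181 = 18063; 18063 ≡ 144 (mod 181); 144·44 ≡ 1, so inverse 44.
x ≡ 196·14661·133 + 7·40363·13 + 93·18063·44 = 459769777.
459769777 mod 3269403 = 2053357.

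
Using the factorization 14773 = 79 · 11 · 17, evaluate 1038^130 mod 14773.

5237

Mod 79: 1038 ≡ 11; by Fermat, exponent reduces to 130 mod 78 = 52; 11^52 ≡ 23 (mod 79).
Mod 11: 1038 ≡ 4; since 10 | 130, by Fermat 4^130 ≡ 1 (mod 11).
Mod 17: 1038 ≡ 1; by Fermat, exponent reduces to 130 mod 16 = 2; 1^2 ≡ 1 (mod 17).
Combine by CRT: x ≡ 23 (mod 79), x ≡ 1 (mod 11), x ≡ 1 (mod 17) ⇒ x ≡ 5237 (mod 14773).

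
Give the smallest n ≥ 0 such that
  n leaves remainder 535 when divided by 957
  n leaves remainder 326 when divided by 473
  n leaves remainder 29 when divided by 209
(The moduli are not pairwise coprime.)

146956

gcd(957, 473) = 11 and 11 | (326 − 535), so the pair is consistent; merging gives n ≡ 23503 (mod 41151), where 41151 = lcm(957, 473).
gcd(41151, 209) = 11 and 11 | (29 − 23503), so the pair is consistent; merging gives n ≡ 146956 (mod 781869), where 781869 = lcm(41151, 209).
The solution is unique modulo lcm(957, 473, 209) = 781869.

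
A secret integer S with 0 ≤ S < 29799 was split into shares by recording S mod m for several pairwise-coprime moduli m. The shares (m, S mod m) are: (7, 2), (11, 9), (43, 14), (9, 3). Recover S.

20568

The moduli are pairwise coprime; N = 7·11·43·9 = 29799.
N/7 = 4257; 4257 ≡ 1 (mod 7), inverse 1.
N/11 = 2709; 2709 ≡ 3 (mod 11); 3·4 ≡ 1, so inverse 4.
N/43 = 693; 693 ≡ 5 (mod 43); 5·26 ≡ 1, so inverse 26.
N/9 = 3311; 3311 ≡ 8 (mod 9); 8·8 ≡ 1, so inverse 8.
S ≡ 2·4257·1 + 9·2709·4 + 14·693·26 + 3·3311·8 = 437754.
437754 mod 29799 = 20568.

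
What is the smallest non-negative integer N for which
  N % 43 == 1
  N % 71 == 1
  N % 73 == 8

The moduli are pairwise coprime; M = 43·71·73 = 222869.
M/43 = 5183; 5183 ≡ 23 (mod 43); 23·15 ≡ 1, so inverse 15.
M/71 = 3139; 3139 ≡ 15 (mod 71); 15·19 ≡ 1, so inverse 19.
M/73 = 3053; 3053 ≡ 60 (mod 73); 60·28 ≡ 1, so inverse 28.
N ≡ 1·5183·15 + 1·3139·19 + 8·3053·28 = 821258.
821258 mod 222869 = 152651.

152651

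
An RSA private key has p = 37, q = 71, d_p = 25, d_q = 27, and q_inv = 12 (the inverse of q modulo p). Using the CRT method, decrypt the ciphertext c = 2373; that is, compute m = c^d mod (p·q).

m₁ = c^(d_p) mod p: c ≡ 5 (mod 37), and 5^25 mod 37 = 19.
m₂ = c^(d_q) mod q: c ≡ 30 (mod 71), and 30^27 mod 71 = 45.
h = q_inv·(m₁ − m₂) mod p = 12·(19 − 45) mod 37 = 21.
m = m₂ + h·q = 45 + 21·71 = 1536.

1536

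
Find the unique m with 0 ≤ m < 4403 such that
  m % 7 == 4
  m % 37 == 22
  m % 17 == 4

Combine the congruences pairwise.
From m ≡ 4 (mod 7) write m = 4 + 7t. Substituting into m ≡ 22 (mod 37) gives 7t ≡ 18 (mod 37), and since 7⁻¹ ≡ 16 (mod 37), t ≡ 29. Hence m ≡ 4 + 7·29 = 207 (mod 259).
From m ≡ 207 (mod 259) write m = 207 + 259t. Substituting into m ≡ 4 (mod 17) gives 259t ≡ 1 (mod 17), and since 4⁻¹ ≡ 13 (mod 17), t ≡ 13. Hence m ≡ 207 + 259·13 = 3574 (mod 4403).

3574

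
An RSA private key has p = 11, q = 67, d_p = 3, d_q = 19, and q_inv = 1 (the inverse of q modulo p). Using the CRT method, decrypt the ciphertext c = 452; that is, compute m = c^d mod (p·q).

m₁ = c^(d_p) mod p: c ≡ 1 (mod 11), and 1^3 mod 11 = 1.
m₂ = c^(d_q) mod q: c ≡ 50 (mod 67), and 50^19 mod 67 = 44.
h = q_inv·(m₁ − m₂) mod p = 1·(1 − 44) mod 11 = 1.
m = m₂ + h·q = 44 + 1·67 = 111.

111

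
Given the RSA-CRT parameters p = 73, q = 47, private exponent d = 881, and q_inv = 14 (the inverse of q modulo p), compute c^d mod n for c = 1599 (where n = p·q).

d_p = d mod (p−1) = 881 mod 72 = 17; d_q = d mod (q−1) = 7.
m₁ = c^(d_p) mod p: c ≡ 66 (mod 73), and 66^17 mod 73 = 17.
m₂ = c^(d_q) mod q: c ≡ 1 (mod 47), and 1^7 mod 47 = 1.
h = q_inv·(m₁ − m₂) mod p = 14·(17 − 1) mod 73 = 5.
m = m₂ + h·q = 1 + 5·47 = 236.

236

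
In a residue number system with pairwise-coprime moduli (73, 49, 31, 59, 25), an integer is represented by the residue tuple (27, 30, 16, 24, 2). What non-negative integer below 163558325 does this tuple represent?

Combine the congruences pairwise.
From x ≡ 27 (mod 73) write x = 27 + 73t. Substituting into x ≡ 30 (mod 49) gives 73t ≡ 3 (mod 49), and since 24⁻¹ ≡ 47 (mod 49), t ≡ 43. Hence x ≡ 27 + 73·43 = 3166 (mod 3577).
From x ≡ 3166 (mod 3577) write x = 3166 + 3577t. Substituting into x ≡ 16 (mod 31) gives 3577t ≡ 12 (mod 31), and since 12⁻¹ ≡ 13 (mod 31), t ≡ 1. Hence x ≡ 3166 + 3577·1 = 6743 (mod 110887).
From x ≡ 6743 (mod 110887) write x = 6743 + 110887t. Substituting into x ≡ 24 (mod 59) gives 110887t ≡ 7 (mod 59), and since 26⁻¹ ≡ 25 (mod 59), t ≡ 57. Hence x ≡ 6743 + 110887·57 = 6327302 (mod 6542333).
From x ≡ 6327302 (mod 6542333) write x = 6327302 + 6542333t. Substituting into x ≡ 2 (mod 25) gives 6542333t ≡ 0 (mod 25), and since 8⁻¹ ≡ 22 (mod 25), t ≡ 0. Hence x ≡ 6327302 + 6542333·0 = 6327302 (mod 163558325).

6327302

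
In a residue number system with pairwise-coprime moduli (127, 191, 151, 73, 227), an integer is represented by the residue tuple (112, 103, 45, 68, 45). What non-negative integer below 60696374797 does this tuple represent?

The moduli are pairwise coprime; N = 127·191·151·73·227 = 60696374797.
N/127 = 477924211; 477924211 ≡ 97 (mod 127); 97·55 ≡ 1, so inverse 55.
N/191 = 317782067; 317782067 ≡ 87 (mod 191); 87·101 ≡ 1, so inverse 101.
N/151 = 401962747; 401962747 ≡ 143 (mod 151); 143·132 ≡ 1, so inverse 132.
N/73 = 831457189; 831457189 ≡ 37 (mod 73); 37·2 ≡ 1, so inverse 2.
N/227 = 267384911; 267384911 ≡ 22 (mod 227); 22·31 ≡ 1, so inverse 31.
x ≡ 112·477924211·55 + 103·317782067·101 + 45·401962747·132 + 68·831457189·2 + 45·267384911·31 = 9123638828490.
9123638828490 mod 60696374797 = 19182608940.

19182608940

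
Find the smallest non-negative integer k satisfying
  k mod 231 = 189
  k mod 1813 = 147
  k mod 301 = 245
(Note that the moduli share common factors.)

gcd(231, 1813) = 7 and 7 | (147 − 189), so the pair is consistent; merging gives k ≡ 21903 (mod 59829), where 59829 = lcm(231, 1813).
gcd(59829, 301) = 7 and 7 | (245 − 21903), so the pair is consistent; merging gives k ≡ 1038996 (mod 2572647), where 2572647 = lcm(59829, 301).
The solution is unique modulo lcm(231, 1813, 301) = 2572647.

1038996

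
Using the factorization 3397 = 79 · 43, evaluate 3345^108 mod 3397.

2062

Mod 79: 3345 ≡ 27; by Fermat, exponent reduces to 108 mod 78 = 30; 27^30 ≡ 8 (mod 79).
Mod 43: 3345 ≡ 34; by Fermat, exponent reduces to 108 mod 42 = 24; 34^24 ≡ 41 (mod 43).
Combine by CRT: x ≡ 8 (mod 79), x ≡ 41 (mod 43) ⇒ x ≡ 2062 (mod 3397).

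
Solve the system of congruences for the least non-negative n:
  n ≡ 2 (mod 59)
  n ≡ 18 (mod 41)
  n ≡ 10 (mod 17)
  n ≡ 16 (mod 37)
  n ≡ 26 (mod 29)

Combine the congruences pairwise.
From n ≡ 2 (mod 59) write n = 2 + 59t. Substituting into n ≡ 18 (mod 41) gives 59t ≡ 16 (mod 41), and since 18⁻¹ ≡ 16 (mod 41), t ≡ 10. Hence n ≡ 2 + 59·10 = 592 (mod 2419).
From n ≡ 592 (mod 2419) write n = 592 + 2419t. Substituting into n ≡ 10 (mod 17) gives 2419t ≡ 13 (mod 17), and since 5⁻¹ ≡ 7 (mod 17), t ≡ 6. Hence n ≡ 592 + 2419·6 = 15106 (mod 41123).
From n ≡ 15106 (mod 41123) write n = 15106 + 41123t. Substituting into n ≡ 16 (mod 37) gives 41123t ≡ 6 (mod 37), and since 16⁻¹ ≡ 7 (mod 37), t ≡ 5. Hence n ≡ 15106 + 41123·5 = 220721 (mod 1521551).
From n ≡ 220721 (mod 1521551) write n = 220721 + 1521551t. Substituting into n ≡ 26 (mod 29) gives 1521551t ≡ 24 (mod 29), and since 8⁻¹ ≡ 11 (mod 29), t ≡ 3. Hence n ≡ 220721 + 1521551·3 = 4785374 (mod 44124979).

4785374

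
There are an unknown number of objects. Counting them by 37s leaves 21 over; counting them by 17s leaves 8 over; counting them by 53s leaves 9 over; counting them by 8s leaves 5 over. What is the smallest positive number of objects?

177029

The moduli are pairwise coprime; M = 37·17·53·8 = 266696.
M/37 = 7208; 7208 ≡ 30 (mod 37); 30·21 ≡ 1, so inverse 21.
M/17 = 15688; 15688 ≡ 14 (mod 17); 14·11 ≡ 1, so inverse 11.
M/53 = 5032; 5032 ≡ 50 (mod 53); 50·35 ≡ 1, so inverse 35.
M/8 = 33337; 33337 ≡ 1 (mod 8), inverse 1.
N ≡ 21·7208·21 + 8·15688·11 + 9·5032·35 + 5·33337·1 = 6311037.
6311037 mod 266696 = 177029.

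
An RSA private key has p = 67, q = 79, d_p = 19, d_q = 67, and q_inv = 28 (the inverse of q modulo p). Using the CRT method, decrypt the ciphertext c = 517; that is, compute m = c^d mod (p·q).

m₁ = c^(d_p) mod p: c ≡ 48 (mod 67), and 48^19 mod 67 = 28.
m₂ = c^(d_q) mod q: c ≡ 43 (mod 79), and 43^67 mod 79 = 54.
h = q_inv·(m₁ − m₂) mod p = 28·(28 − 54) mod 67 = 9.
m = m₂ + h·q = 54 + 9·79 = 765.

765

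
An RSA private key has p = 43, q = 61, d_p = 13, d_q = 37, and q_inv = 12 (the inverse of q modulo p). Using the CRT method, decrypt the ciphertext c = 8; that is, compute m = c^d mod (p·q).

m₁ = c^(d_p) mod p: c ≡ 8 (mod 43), and 8^13 mod 43 = 27.
m₂ = c^(d_q) mod q: c ≡ 8 (mod 61), and 8^37 mod 61 = 28.
h = q_inv·(m₁ − m₂) mod p = 12·(27 − 28) mod 43 = 31.
m = m₂ + h·q = 28 + 31·61 = 1919.

1919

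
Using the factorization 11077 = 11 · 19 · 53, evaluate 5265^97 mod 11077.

Mod 11: 5265 ≡ 7; by Fermat, exponent reduces to 97 mod 10 = 7; 7^7 ≡ 6 (mod 11).
Mod 19: 5265 ≡ 2; by Fermat, exponent reduces to 97 mod 18 = 7; 2^7 ≡ 14 (mod 19).
Mod 53: 5265 ≡ 18; by Fermat, exponent reduces to 97 mod 52 = 45; 18^45 ≡ 14 (mod 53).
Combine by CRT: x ≡ 6 (mod 11), x ≡ 14 (mod 19), x ≡ 14 (mod 53) ⇒ x ≡ 6056 (mod 11077).

6056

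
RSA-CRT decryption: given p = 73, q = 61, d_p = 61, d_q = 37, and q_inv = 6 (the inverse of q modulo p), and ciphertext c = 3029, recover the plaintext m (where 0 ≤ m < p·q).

1748

m₁ = c^(d_p) mod p: c ≡ 36 (mod 73), and 36^61 mod 73 = 69.
m₂ = c^(d_q) mod q: c ≡ 40 (mod 61), and 40^37 mod 61 = 40.
h = q_inv·(m₁ − m₂) mod p = 6·(69 − 40) mod 73 = 28.
m = m₂ + h·q = 40 + 28·61 = 1748.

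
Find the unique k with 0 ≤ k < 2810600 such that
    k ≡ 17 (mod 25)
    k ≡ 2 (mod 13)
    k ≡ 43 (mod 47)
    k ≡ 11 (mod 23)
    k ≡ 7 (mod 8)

The moduli are pairwise coprime; N = 25·13·47·23·8 = 2810600.
N/25 = 112424; 112424 ≡ 24 (mod 25); 24·24 ≡ 1, so inverse 24.
N/13 = 216200; 216200 ≡ 10 (mod 13); 10·4 ≡ 1, so inverse 4.
N/47 = 59800; 59800 ≡ 16 (mod 47); 16·3 ≡ 1, so inverse 3.
N/23 = 122200; 122200 ≡ 1 (mod 23), inverse 1.
N/8 = 351325; 351325 ≡ 5 (mod 8); 5·5 ≡ 1, so inverse 5.
k ≡ 17·112424·24 + 2·216200·4 + 43·59800·3 + 11·122200·1 + 7·351325·5 = 68953367.
68953367 mod 2810600 = 1498967.

1498967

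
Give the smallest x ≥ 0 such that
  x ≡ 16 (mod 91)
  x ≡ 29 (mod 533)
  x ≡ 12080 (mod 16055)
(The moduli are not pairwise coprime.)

gcd(91, 533) = 13 and 13 | (29 − 16), so the pair is consistent; merging gives x ≡ 562 (mod 3731), where 3731 = lcm(91, 533).
gcd(3731, 16055) = 13 and 13 | (12080 − 562), so the pair is consistent; merging gives x ≡ 590060 (mod 4607785), where 4607785 = lcm(3731, 16055).
The solution is unique modulo lcm(91, 533, 16055) = 4607785.

590060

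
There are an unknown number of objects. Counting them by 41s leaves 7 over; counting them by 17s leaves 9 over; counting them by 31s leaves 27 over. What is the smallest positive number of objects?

The moduli are pairwise coprime; M = 41·17·31 = 21607.
M/41 = 527; 527 ≡ 35 (mod 41); 35·34 ≡ 1, so inverse 34.
M/17 = 1271; 1271 ≡ 13 (mod 17); 13·4 ≡ 1, so inverse 4.
M/31 = 697; 697 ≡ 15 (mod 31); 15·29 ≡ 1, so inverse 29.
N ≡ 7·527·34 + 9·1271·4 + 27·697·29 = 716933.
716933 mod 21607 = 3902.

3902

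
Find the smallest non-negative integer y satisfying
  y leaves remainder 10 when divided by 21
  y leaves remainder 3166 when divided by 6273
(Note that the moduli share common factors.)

gcd(21, 6273) = 3 and 3 | (3166 − 10), so the pair is consistent; merging gives y ≡ 9439 (mod 43911), where 43911 = lcm(21, 6273).
The solution is unique modulo lcm(21, 6273) = 43911.

9439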